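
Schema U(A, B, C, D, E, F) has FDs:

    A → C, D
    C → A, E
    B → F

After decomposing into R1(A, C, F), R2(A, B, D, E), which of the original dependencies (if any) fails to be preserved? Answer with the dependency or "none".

B → F

Check B → F: no single fragment contains all of {B, F}, and the restricted closure of {B} across the fragments never reaches {F}.
A → C, D is preserved.
C → A, E is preserved.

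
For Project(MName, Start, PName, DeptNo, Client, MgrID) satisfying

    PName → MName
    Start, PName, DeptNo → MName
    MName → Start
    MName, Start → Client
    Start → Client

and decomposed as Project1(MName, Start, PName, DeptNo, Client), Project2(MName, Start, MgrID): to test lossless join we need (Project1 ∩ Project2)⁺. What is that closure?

MName, Start, Client

Project1 ∩ Project2 = {MName, Start}.
MName, Start → Client applies, adding Client
Closure: {MName, Start, Client}.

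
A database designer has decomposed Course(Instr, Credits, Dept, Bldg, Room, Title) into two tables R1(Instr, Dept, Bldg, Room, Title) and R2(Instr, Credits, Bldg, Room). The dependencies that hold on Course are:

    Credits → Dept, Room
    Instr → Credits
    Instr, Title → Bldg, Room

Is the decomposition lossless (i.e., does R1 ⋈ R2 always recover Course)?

Common attributes: R1 ∩ R2 = {Instr, Bldg, Room}.
Closure of {Instr, Bldg, Room}: Instr → Credits applies, adding Credits; Credits → Dept, Room applies, adding Dept. So (Instr, Bldg, Room)⁺ = {Instr, Credits, Dept, Bldg, Room}.
This closure contains every attribute of R2, so R1 ∩ R2 → R2. The join is lossless.

Yes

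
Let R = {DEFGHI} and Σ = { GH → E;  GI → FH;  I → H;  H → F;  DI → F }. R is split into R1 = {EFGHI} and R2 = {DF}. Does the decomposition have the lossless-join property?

No

Common attributes: R1 ∩ R2 = {F}.
No dependency enlarges {F}, so (F)⁺ = {F}.
The closure contains neither all of R1 = {EFGHI} nor all of R2 = {DF}, so the common attributes are not a superkey of either fragment. The join is lossy.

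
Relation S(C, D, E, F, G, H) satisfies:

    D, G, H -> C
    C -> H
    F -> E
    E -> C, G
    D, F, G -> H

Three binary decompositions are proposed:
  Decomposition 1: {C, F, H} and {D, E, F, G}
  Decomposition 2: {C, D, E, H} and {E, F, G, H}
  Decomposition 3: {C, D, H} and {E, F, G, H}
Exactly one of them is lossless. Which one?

Decomposition 1: common = {F}, closure = {C, E, F, G, H} → lossless.
Decomposition 2: common = {E, H}, closure = {C, E, G, H} → lossy.
Decomposition 3: common = {H}, closure = {H} → lossy.

Decomposition 1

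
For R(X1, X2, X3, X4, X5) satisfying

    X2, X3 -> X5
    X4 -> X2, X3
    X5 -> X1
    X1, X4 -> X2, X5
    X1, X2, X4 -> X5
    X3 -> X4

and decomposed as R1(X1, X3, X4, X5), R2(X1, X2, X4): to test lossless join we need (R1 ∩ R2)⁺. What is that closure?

R1 ∩ R2 = {X1, X4}.
X4 → X2, X3 applies, adding X2, X3
X1, X4 → X2, X5 applies, adding X5
Closure: {X1, X2, X3, X4, X5}.

X1, X2, X3, X4, X5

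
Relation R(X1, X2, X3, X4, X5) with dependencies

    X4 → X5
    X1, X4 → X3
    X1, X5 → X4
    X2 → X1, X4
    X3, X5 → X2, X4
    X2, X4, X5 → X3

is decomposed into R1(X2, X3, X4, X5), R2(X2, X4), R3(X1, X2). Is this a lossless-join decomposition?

Yes

Chase test. Columns are X1, X2, X3, X4, X5; row i has aⱼ where attribute j ∈ Ri, else bᵢⱼ.
Initial tableau (one row per fragment):
  row 1: b11 a2 a3 a4 a5
  row 2: b21 a2 b23 a4 b25
  row 3: a1 a2 b33 b34 b35
Rows 1 and 2 agree on X4; apply X4→X5 and equate their X5 entries.
Rows 1 and 2 agree on X2; apply X2→X1, X4 and equate their X1, X4 entries.
Rows 1 and 3 agree on X2; apply X2→X1, X4 and equate their X1, X4 entries.
Rows 1 and 2 agree on X2, X4, X5; apply X2, X4, X5→X3 and equate their X3 entries.
Rows 1 and 3 agree on X4; apply X4→X5 and equate their X5 entries.
Rows 1 and 3 agree on X1, X4; apply X1, X4→X3 and equate their X3 entries.
Row 1 is now all distinguished symbols — the join is lossless.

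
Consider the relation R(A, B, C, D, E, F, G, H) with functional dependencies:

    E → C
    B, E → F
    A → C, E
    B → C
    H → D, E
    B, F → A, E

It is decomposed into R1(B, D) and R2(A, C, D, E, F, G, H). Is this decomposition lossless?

Common attributes: R1 ∩ R2 = {D}.
No dependency enlarges {D}, so (D)⁺ = {D}.
The closure contains neither all of R1 = {B, D} nor all of R2 = {A, C, D, E, F, G, H}, so the common attributes are not a superkey of either fragment. The join is lossy.

No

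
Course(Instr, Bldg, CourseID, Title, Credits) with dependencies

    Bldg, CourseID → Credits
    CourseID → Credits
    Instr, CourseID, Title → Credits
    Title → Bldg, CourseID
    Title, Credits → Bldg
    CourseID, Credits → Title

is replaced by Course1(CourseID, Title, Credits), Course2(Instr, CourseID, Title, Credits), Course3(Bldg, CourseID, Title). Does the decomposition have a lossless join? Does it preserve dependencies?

lossless and dependency-preserving

Lossless test (chase): Rows 1 and 3 agree on CourseID; apply CourseID→Credits and equate their Credits entries. Rows 1 and 2 agree on Title; apply Title→Bldg, CourseID and equate their Bldg, CourseID entries. Rows 1 and 3 agree on Title; apply Title→Bldg, CourseID and equate their Bldg, CourseID entries. Row 2 is now all distinguished symbols — the join is lossless.
Dependency preservation: Bldg, CourseID → Credits; Title, Credits → Bldg are not contained in any single fragment, but the restricted closure of each left-hand side across the fragments still reaches the right-hand side; the remaining FDs each lie inside some fragment. All dependencies are preserved.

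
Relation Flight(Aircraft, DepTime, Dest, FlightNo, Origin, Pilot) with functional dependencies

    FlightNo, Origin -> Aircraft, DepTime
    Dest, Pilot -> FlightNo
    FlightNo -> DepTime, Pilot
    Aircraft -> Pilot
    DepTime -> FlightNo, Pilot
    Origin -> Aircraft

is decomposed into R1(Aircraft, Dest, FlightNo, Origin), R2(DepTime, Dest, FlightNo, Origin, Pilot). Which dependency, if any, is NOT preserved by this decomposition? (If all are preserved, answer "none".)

Check Aircraft → Pilot: no single fragment contains all of {Aircraft, Pilot}, and the restricted closure of {Aircraft} across the fragments never reaches {Pilot}.
FlightNo, Origin → Aircraft, DepTime is preserved.
Dest, Pilot → FlightNo is preserved.
FlightNo → DepTime, Pilot is preserved.
DepTime → FlightNo, Pilot is preserved.
Origin → Aircraft is preserved.

Aircraft -> Pilot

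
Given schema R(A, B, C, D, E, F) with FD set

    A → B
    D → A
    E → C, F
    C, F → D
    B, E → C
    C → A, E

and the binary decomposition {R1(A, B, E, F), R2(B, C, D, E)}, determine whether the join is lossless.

Common attributes: R1 ∩ R2 = {B, E}.
Closure of {B, E}: E → C, F applies, adding C, F; C, F → D applies, adding D; C → A, E applies, adding A. So (B, E)⁺ = {A, B, C, D, E, F}.
This closure contains every attribute of R1, so R1 ∩ R2 → R1. The join is lossless.

Yes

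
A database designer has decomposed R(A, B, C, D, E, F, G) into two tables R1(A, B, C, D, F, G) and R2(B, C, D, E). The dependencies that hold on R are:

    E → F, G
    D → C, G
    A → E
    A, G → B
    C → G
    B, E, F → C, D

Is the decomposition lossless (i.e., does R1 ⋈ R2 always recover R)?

No

Common attributes: R1 ∩ R2 = {B, C, D}.
Closure of {B, C, D}: D → C, G applies, adding G. So (B, C, D)⁺ = {B, C, D, G}.
The closure contains neither all of R1 = {A, B, C, D, F, G} nor all of R2 = {B, C, D, E}, so the common attributes are not a superkey of either fragment. The join is lossy.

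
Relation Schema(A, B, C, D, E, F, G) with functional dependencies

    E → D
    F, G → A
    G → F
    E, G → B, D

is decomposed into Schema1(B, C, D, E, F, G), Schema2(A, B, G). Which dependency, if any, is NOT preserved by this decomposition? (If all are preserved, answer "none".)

none

E → D lies within Schema1.
F, G → A: restricted closure across fragments reaches A.
G → F lies within Schema1.
E, G → B, D lies within Schema1.
Every dependency is enforceable on the fragments, so the decomposition is dependency-preserving.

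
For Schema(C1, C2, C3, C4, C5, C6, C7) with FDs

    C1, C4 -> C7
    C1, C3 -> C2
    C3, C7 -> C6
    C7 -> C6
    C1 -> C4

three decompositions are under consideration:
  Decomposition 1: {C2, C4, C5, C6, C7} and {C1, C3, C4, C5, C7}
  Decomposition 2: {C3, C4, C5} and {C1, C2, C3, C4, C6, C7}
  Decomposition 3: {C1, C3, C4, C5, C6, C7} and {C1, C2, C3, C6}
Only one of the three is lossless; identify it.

Decomposition 3

Decomposition 1: common = {C4, C5, C7}, closure = {C4, C5, C6, C7} → lossy.
Decomposition 2: common = {C3, C4}, closure = {C3, C4} → lossy.
Decomposition 3: common = {C1, C3, C6}, closure = {C1, C2, C3, C4, C6, C7} → lossless.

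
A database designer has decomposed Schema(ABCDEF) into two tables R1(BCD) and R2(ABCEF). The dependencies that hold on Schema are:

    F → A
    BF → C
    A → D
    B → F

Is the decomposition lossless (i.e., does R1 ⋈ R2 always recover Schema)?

Common attributes: R1 ∩ R2 = {BC}.
Closure of {BC}: B → F applies, adding F; F → A applies, adding A; A → D applies, adding D. So (BC)⁺ = {ABCDF}.
This closure contains every attribute of R1, so R1 ∩ R2 → R1. The join is lossless.

Yes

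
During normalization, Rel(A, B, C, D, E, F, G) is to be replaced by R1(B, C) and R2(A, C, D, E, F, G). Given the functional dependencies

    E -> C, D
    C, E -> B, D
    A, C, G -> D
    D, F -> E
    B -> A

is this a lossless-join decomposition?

Common attributes: R1 ∩ R2 = {C}.
No dependency enlarges {C}, so (C)⁺ = {C}.
The closure contains neither all of R1 = {B, C} nor all of R2 = {A, C, D, E, F, G}, so the common attributes are not a superkey of either fragment. The join is lossy.

No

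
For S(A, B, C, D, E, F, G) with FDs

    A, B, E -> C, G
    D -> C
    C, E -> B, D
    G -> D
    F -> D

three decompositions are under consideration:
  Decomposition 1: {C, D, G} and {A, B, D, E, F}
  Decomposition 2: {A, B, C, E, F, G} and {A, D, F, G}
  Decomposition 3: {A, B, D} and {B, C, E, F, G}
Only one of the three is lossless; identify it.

Decomposition 2

Decomposition 1: common = {D}, closure = {C, D} → lossy.
Decomposition 2: common = {A, F, G}, closure = {A, C, D, F, G} → lossless.
Decomposition 3: common = {B}, closure = {B} → lossy.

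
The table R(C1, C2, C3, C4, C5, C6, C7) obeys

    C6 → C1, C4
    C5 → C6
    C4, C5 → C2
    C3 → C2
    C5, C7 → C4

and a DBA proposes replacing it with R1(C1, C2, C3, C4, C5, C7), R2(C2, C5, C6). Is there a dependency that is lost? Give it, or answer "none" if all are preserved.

Check C6 → C1, C4: no single fragment contains all of {C1, C4, C6}, and the restricted closure of {C6} across the fragments never reaches {C1, C4}.
C5 → C6 is preserved.
C4, C5 → C2 is preserved.
C3 → C2 is preserved.
C5, C7 → C4 is preserved.

C6 → C1, C4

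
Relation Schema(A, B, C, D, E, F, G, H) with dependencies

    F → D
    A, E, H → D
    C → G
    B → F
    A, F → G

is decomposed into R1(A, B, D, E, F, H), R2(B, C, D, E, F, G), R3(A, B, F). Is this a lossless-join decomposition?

No

Chase test. Columns are A, B, C, D, E, F, G, H; row i has aⱼ where attribute j ∈ Ri, else bᵢⱼ.
Initial tableau (one row per fragment):
  row 1: a1 a2 b13 a4 a5 a6 b17 a8
  row 2: b21 a2 a3 a4 a5 a6 a7 b28
  row 3: a1 a2 b33 b34 b35 a6 b37 b38
Rows 1 and 3 agree on F; apply F→D and equate their D entries.
Rows 1 and 3 agree on A, F; apply A, F→G and equate their G entries.
No row becomes fully distinguished — the join is lossy.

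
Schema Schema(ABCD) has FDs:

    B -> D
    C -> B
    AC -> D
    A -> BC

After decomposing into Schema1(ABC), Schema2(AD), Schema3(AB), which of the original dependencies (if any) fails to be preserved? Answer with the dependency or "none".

Check B → D: no single fragment contains all of {BD}, and the restricted closure of {B} across the fragments never reaches {D}.
C → B is preserved.
AC → D is preserved.
A → BC is preserved.

B -> D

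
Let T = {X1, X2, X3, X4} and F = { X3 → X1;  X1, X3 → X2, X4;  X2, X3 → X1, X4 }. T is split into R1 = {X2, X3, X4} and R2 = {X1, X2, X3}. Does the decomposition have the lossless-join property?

Common attributes: R1 ∩ R2 = {X2, X3}.
Closure of {X2, X3}: X3 → X1 applies, adding X1; X1, X3 → X2, X4 applies, adding X4. So (X2, X3)⁺ = {X1, X2, X3, X4}.
This closure contains every attribute of R1, so R1 ∩ R2 → R1. The join is lossless.

Yes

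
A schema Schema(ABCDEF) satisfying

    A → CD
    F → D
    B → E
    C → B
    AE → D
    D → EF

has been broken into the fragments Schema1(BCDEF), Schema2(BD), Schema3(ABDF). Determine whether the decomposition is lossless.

Chase test. Columns are ABCDEF; row i has aⱼ where attribute j ∈ Schemai, else bᵢⱼ.
Initial tableau (one row per fragment):
  row 1: b11 a2 a3 a4 a5 a6
  row 2: b21 a2 b23 a4 b25 b26
  row 3: a1 a2 b33 a4 b35 a6
Rows 1 and 2 agree on B; apply B→E and equate their E entries.
Rows 1 and 3 agree on B; apply B→E and equate their E entries.
Rows 1 and 2 agree on D; apply D→EF and equate their EF entries.
No row becomes fully distinguished — the join is lossy.

No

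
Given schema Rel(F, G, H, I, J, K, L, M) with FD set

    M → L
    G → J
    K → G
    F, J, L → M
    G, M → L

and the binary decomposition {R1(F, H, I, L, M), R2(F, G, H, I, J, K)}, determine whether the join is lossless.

No

Common attributes: R1 ∩ R2 = {F, H, I}.
No dependency enlarges {F, H, I}, so (F, H, I)⁺ = {F, H, I}.
The closure contains neither all of R1 = {F, H, I, L, M} nor all of R2 = {F, G, H, I, J, K}, so the common attributes are not a superkey of either fragment. The join is lossy.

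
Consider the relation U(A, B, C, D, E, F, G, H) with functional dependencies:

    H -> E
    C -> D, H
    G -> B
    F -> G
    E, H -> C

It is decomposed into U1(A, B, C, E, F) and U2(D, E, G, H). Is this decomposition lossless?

No

Common attributes: U1 ∩ U2 = {E}.
No dependency enlarges {E}, so (E)⁺ = {E}.
The closure contains neither all of U1 = {A, B, C, E, F} nor all of U2 = {D, E, G, H}, so the common attributes are not a superkey of either fragment. The join is lossy.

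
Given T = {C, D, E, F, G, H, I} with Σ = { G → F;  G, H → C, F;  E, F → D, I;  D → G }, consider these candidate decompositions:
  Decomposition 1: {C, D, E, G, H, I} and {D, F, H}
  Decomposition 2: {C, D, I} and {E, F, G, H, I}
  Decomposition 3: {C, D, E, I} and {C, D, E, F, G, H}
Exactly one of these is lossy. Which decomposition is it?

Decomposition 1: common = {D, H}, closure = {C, D, F, G, H} → lossless.
Decomposition 2: common = {I}, closure = {I} → lossy.
Decomposition 3: common = {C, D, E}, closure = {C, D, E, F, G, I} → lossless.

Decomposition 2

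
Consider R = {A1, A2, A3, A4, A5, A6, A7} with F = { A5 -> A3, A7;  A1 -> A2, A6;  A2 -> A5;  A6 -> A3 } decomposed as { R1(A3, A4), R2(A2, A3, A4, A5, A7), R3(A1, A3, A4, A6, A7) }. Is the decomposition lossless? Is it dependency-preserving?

lossy and not dependency-preserving

Lossless test (chase): applying each FD to every pair of rows produces no changes in the tableau, so no row becomes fully distinguished — the join is lossy.
Dependency preservation: the restricted closure of {A1} across the fragments never reaches {A2, A6}, so A1 → A2, A6 cannot be enforced without a join — not preserved.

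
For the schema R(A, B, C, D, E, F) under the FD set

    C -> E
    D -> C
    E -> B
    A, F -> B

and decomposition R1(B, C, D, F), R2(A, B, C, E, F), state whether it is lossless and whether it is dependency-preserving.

Lossless test: (B, C, F)⁺ = {B, C, E, F}, which is a superkey of neither fragment — lossy.
Dependency preservation: every FD's attributes lie within a single fragment, so each can be enforced locally — preserved.

lossy but dependency-preserving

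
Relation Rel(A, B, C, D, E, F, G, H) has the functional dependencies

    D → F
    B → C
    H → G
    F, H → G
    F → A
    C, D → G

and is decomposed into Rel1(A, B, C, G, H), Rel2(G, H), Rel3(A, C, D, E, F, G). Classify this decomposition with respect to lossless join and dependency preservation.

Lossless test (chase): applying each FD to every pair of rows produces no changes in the tableau, so no row becomes fully distinguished — the join is lossy.
Dependency preservation: F, H → G is not contained in any single fragment, but the restricted closure of its left-hand side across the fragments still reaches the right-hand side; the remaining FDs each lie inside some fragment. All dependencies are preserved.

lossy but dependency-preserving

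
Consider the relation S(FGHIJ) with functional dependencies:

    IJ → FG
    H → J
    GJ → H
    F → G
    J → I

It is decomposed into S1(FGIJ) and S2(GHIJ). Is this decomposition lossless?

Yes

Common attributes: S1 ∩ S2 = {GIJ}.
Closure of {GIJ}: IJ → FG applies, adding F; GJ → H applies, adding H. So (GIJ)⁺ = {FGHIJ}.
This closure contains every attribute of S1, so S1 ∩ S2 → S1. The join is lossless.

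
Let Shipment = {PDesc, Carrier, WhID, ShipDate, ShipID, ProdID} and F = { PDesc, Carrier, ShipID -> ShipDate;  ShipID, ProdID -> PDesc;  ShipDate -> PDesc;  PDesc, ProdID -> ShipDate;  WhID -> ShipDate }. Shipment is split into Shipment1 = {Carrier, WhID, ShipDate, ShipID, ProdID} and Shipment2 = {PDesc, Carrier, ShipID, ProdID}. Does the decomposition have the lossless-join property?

Yes

Common attributes: Shipment1 ∩ Shipment2 = {Carrier, ShipID, ProdID}.
Closure of {Carrier, ShipID, ProdID}: ShipID, ProdID → PDesc applies, adding PDesc; PDesc, ProdID → ShipDate applies, adding ShipDate. So (Carrier, ShipID, ProdID)⁺ = {PDesc, Carrier, ShipDate, ShipID, ProdID}.
This closure contains every attribute of Shipment2, so Shipment1 ∩ Shipment2 → Shipment2. The join is lossless.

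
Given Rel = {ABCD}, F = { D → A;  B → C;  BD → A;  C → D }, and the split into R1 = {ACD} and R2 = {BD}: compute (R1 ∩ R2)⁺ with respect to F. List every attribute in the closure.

AD

R1 ∩ R2 = {D}.
D → A applies, adding A
Closure: {AD}.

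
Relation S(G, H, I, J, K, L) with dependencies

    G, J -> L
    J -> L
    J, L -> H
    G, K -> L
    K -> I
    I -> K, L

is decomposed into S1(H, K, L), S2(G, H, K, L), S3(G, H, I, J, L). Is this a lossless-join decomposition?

Chase test. Columns are G, H, I, J, K, L; row i has aⱼ where attribute j ∈ Si, else bᵢⱼ.
Initial tableau (one row per fragment):
  row 1: b11 a2 b13 b14 a5 a6
  row 2: a1 a2 b23 b24 a5 a6
  row 3: a1 a2 a3 a4 b35 a6
Rows 1 and 2 agree on K; apply K→I and equate their I entries.
No row becomes fully distinguished — the join is lossy.

No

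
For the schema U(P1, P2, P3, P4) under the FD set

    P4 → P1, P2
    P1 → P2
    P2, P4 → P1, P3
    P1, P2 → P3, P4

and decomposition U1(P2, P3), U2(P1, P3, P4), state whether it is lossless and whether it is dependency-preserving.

Lossless test: (P3)⁺ = {P3}, which is a superkey of neither fragment — lossy.
Dependency preservation: the restricted closure of {P4} across the fragments never reaches {P1, P2}, so P4 → P1, P2 cannot be enforced without a join — not preserved.

lossy and not dependency-preserving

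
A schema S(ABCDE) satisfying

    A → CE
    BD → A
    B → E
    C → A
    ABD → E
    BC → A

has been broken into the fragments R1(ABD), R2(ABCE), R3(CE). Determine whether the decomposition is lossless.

Yes

Chase test. Columns are ABCDE; row i has aⱼ where attribute j ∈ Ri, else bᵢⱼ.
Initial tableau (one row per fragment):
  row 1: a1 a2 b13 a4 b15
  row 2: a1 a2 a3 b24 a5
  row 3: b31 b32 a3 b34 a5
Rows 1 and 2 agree on A; apply A→CE and equate their CE entries.
Rows 1 and 3 agree on C; apply C→A and equate their A entries.
Row 1 is now all distinguished symbols — the join is lossless.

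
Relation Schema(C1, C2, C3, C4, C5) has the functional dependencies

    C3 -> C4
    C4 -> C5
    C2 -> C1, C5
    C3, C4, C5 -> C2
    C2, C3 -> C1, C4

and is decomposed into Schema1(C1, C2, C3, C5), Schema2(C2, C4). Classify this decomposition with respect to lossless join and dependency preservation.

Lossless test: (C2)⁺ = {C1, C2, C5}, which is a superkey of neither fragment — lossy.
Dependency preservation: the restricted closure of {C3} across the fragments never reaches {C4}, so C3 → C4 cannot be enforced without a join — not preserved.

lossy and not dependency-preserving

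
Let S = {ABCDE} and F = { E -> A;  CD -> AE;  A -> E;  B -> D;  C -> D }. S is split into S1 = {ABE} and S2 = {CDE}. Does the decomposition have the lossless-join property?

Common attributes: S1 ∩ S2 = {E}.
Closure of {E}: E → A applies, adding A. So (E)⁺ = {AE}.
The closure contains neither all of S1 = {ABE} nor all of S2 = {CDE}, so the common attributes are not a superkey of either fragment. The join is lossy.

No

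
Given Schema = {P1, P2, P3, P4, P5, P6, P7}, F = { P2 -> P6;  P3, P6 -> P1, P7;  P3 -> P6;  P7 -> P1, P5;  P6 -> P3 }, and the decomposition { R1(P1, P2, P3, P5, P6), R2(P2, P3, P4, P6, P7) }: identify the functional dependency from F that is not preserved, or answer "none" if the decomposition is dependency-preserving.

P7 -> P1, P5

Check P7 → P1, P5: no single fragment contains all of {P1, P5, P7}, and the restricted closure of {P7} across the fragments never reaches {P1, P5}.
P2 → P6 is preserved.
P3, P6 → P1, P7 is preserved.
P3 → P6 is preserved.
P6 → P3 is preserved.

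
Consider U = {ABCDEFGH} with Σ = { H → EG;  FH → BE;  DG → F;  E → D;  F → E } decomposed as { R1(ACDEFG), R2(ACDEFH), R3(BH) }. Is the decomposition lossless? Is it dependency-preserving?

Lossless test (chase): Rows 2 and 3 agree on H; apply H→EG and equate their EG entries. Rows 1 and 3 agree on E; apply E→D and equate their D entries. Rows 2 and 3 agree on DG; apply DG→F and equate their F entries. Rows 2 and 3 agree on FH; apply FH→BE and equate their BE entries. No row becomes fully distinguished — the join is lossy.
Dependency preservation: the restricted closure of {H} across the fragments never reaches {EG}, so H → EG cannot be enforced without a join — not preserved.

lossy and not dependency-preserving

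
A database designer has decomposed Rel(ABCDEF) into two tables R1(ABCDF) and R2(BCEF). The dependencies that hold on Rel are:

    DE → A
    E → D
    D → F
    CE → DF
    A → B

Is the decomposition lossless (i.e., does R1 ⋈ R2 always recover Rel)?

Common attributes: R1 ∩ R2 = {BCF}.
No dependency enlarges {BCF}, so (BCF)⁺ = {BCF}.
The closure contains neither all of R1 = {ABCDF} nor all of R2 = {BCEF}, so the common attributes are not a superkey of either fragment. The join is lossy.

No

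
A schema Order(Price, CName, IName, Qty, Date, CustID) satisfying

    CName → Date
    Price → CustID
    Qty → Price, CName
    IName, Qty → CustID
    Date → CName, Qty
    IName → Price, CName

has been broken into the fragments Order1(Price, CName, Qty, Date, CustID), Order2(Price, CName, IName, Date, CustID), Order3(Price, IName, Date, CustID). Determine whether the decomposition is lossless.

Chase test. Columns are Price, CName, IName, Qty, Date, CustID; row i has aⱼ where attribute j ∈ Orderi, else bᵢⱼ.
Initial tableau (one row per fragment):
  row 1: a1 a2 b13 a4 a5 a6
  row 2: a1 a2 a3 b24 a5 a6
  row 3: a1 b32 a3 b34 a5 a6
Rows 1 and 2 agree on Date; apply Date→CName, Qty and equate their CName, Qty entries.
Rows 1 and 3 agree on Date; apply Date→CName, Qty and equate their CName, Qty entries.
Row 2 is now all distinguished symbols — the join is lossless.

Yes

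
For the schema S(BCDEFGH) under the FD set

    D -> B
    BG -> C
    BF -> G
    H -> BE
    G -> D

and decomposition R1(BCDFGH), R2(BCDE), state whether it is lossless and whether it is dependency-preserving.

Lossless test: (BCD)⁺ = {BCD}, which is a superkey of neither fragment — lossy.
Dependency preservation: the restricted closure of {H} across the fragments never reaches {BE}, so H → BE cannot be enforced without a join — not preserved.

lossy and not dependency-preserving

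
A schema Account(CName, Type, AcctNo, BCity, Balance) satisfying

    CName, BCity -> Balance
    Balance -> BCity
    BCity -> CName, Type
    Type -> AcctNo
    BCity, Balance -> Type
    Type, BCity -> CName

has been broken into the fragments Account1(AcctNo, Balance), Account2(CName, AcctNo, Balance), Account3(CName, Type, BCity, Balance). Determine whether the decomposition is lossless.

Yes

Chase test. Columns are CName, Type, AcctNo, BCity, Balance; row i has aⱼ where attribute j ∈ Accounti, else bᵢⱼ.
Initial tableau (one row per fragment):
  row 1: b11 b12 a3 b14 a5
  row 2: a1 b22 a3 b24 a5
  row 3: a1 a2 b33 a4 a5
Rows 1 and 2 agree on Balance; apply Balance→BCity and equate their BCity entries.
Rows 1 and 3 agree on Balance; apply Balance→BCity and equate their BCity entries.
Rows 1 and 2 agree on BCity; apply BCity→CName, Type and equate their CName, Type entries.
Rows 1 and 3 agree on BCity; apply BCity→CName, Type and equate their CName, Type entries.
Rows 1 and 3 agree on Type; apply Type→AcctNo and equate their AcctNo entries.
Row 1 is now all distinguished symbols — the join is lossless.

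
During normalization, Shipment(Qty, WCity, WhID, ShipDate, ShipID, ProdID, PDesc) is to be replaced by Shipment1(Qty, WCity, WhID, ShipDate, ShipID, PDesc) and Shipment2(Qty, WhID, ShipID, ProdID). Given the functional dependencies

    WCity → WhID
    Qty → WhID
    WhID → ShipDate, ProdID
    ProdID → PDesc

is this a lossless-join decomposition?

Yes

Common attributes: Shipment1 ∩ Shipment2 = {Qty, WhID, ShipID}.
Closure of {Qty, WhID, ShipID}: WhID → ShipDate, ProdID applies, adding ShipDate, ProdID; ProdID → PDesc applies, adding PDesc. So (Qty, WhID, ShipID)⁺ = {Qty, WhID, ShipDate, ShipID, ProdID, PDesc}.
This closure contains every attribute of Shipment2, so Shipment1 ∩ Shipment2 → Shipment2. The join is lossless.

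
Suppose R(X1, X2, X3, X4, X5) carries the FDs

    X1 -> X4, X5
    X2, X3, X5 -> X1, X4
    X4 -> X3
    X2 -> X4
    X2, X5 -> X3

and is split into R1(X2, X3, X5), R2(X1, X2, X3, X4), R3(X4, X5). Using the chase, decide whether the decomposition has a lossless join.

Chase test. Columns are X1, X2, X3, X4, X5; row i has aⱼ where attribute j ∈ Ri, else bᵢⱼ.
Initial tableau (one row per fragment):
  row 1: b11 a2 a3 b14 a5
  row 2: a1 a2 a3 a4 b25
  row 3: b31 b32 b33 a4 a5
Rows 2 and 3 agree on X4; apply X4→X3 and equate their X3 entries.
Rows 1 and 2 agree on X2; apply X2→X4 and equate their X4 entries.
No row becomes fully distinguished — the join is lossy.

No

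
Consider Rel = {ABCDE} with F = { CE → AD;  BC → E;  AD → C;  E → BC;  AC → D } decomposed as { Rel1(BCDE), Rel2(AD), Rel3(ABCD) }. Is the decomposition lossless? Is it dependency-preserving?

lossless and dependency-preserving

Lossless test (chase): Rows 1 and 3 agree on BC; apply BC→E and equate their E entries. Rows 2 and 3 agree on AD; apply AD→C and equate their C entries. Rows 1 and 3 agree on CE; apply CE→AD and equate their AD entries. Row 1 is now all distinguished symbols — the join is lossless.
Dependency preservation: CE → AD is not contained in any single fragment, but the restricted closure of its left-hand side across the fragments still reaches the right-hand side; the remaining FDs each lie inside some fragment. All dependencies are preserved.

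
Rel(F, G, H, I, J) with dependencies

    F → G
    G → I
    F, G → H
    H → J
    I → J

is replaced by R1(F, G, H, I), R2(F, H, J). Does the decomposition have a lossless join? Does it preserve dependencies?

lossless but not dependency-preserving

Lossless test: (F, H)⁺ = {F, G, H, I, J}, which contains all of one fragment — lossless.
Dependency preservation: the restricted closure of {I} across the fragments never reaches {J}, so I → J cannot be enforced without a join — not preserved.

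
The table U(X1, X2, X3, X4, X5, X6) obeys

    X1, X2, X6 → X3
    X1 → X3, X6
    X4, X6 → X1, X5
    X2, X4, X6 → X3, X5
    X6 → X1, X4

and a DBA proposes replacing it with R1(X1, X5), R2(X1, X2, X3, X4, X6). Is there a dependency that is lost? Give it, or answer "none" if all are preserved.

X1, X2, X6 → X3 lies within R2.
X1 → X3, X6 lies within R2.
X4, X6 → X1, X5: restricted closure across fragments reaches X1, X5.
X2, X4, X6 → X3, X5: restricted closure across fragments reaches X3, X5.
X6 → X1, X4 lies within R2.
Every dependency is enforceable on the fragments, so the decomposition is dependency-preserving.

none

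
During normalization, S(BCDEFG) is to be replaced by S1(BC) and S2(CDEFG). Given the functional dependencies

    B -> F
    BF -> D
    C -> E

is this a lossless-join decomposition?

No

Common attributes: S1 ∩ S2 = {C}.
Closure of {C}: C → E applies, adding E. So (C)⁺ = {CE}.
The closure contains neither all of S1 = {BC} nor all of S2 = {CDEFG}, so the common attributes are not a superkey of either fragment. The join is lossy.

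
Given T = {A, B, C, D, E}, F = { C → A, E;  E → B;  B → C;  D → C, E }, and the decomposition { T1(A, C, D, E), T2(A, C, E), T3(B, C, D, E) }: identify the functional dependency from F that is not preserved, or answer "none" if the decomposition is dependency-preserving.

none

C → A, E lies within T1.
E → B lies within T3.
B → C lies within T3.
D → C, E lies within T1.
Every dependency is enforceable on the fragments, so the decomposition is dependency-preserving.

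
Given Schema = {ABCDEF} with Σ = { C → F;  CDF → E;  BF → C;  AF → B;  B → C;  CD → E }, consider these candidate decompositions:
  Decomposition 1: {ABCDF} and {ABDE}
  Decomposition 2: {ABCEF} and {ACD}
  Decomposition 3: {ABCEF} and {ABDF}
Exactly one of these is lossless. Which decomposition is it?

Decomposition 1

Decomposition 1: common = {ABD}, closure = {ABCDEF} → lossless.
Decomposition 2: common = {AC}, closure = {ABCF} → lossy.
Decomposition 3: common = {ABF}, closure = {ABCF} → lossy.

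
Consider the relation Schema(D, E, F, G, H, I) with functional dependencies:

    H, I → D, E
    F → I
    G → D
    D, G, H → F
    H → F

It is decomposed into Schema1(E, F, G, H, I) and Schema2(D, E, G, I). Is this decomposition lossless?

Yes

Common attributes: Schema1 ∩ Schema2 = {E, G, I}.
Closure of {E, G, I}: G → D applies, adding D. So (E, G, I)⁺ = {D, E, G, I}.
This closure contains every attribute of Schema2, so Schema1 ∩ Schema2 → Schema2. The join is lossless.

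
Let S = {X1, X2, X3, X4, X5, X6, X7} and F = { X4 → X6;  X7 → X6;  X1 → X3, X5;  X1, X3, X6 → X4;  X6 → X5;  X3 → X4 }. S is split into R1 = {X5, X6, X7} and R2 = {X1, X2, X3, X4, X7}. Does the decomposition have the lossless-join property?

Yes

Common attributes: R1 ∩ R2 = {X7}.
Closure of {X7}: X7 → X6 applies, adding X6; X6 → X5 applies, adding X5. So (X7)⁺ = {X5, X6, X7}.
This closure contains every attribute of R1, so R1 ∩ R2 → R1. The join is lossless.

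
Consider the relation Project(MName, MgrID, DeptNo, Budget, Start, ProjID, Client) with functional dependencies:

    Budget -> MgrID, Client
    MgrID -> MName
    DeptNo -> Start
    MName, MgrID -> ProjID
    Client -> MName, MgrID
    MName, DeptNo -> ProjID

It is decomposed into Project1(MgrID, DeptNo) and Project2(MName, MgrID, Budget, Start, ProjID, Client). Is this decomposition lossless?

Common attributes: Project1 ∩ Project2 = {MgrID}.
Closure of {MgrID}: MgrID → MName applies, adding MName; MName, MgrID → ProjID applies, adding ProjID. So (MgrID)⁺ = {MName, MgrID, ProjID}.
The closure contains neither all of Project1 = {MgrID, DeptNo} nor all of Project2 = {MName, MgrID, Budget, Start, ProjID, Client}, so the common attributes are not a superkey of either fragment. The join is lossy.

No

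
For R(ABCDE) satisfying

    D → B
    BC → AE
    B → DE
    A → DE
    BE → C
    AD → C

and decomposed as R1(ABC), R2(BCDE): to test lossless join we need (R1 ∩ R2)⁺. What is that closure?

ABCDE

R1 ∩ R2 = {BC}.
BC → AE applies, adding AE
B → DE applies, adding D
Closure: {ABCDE}.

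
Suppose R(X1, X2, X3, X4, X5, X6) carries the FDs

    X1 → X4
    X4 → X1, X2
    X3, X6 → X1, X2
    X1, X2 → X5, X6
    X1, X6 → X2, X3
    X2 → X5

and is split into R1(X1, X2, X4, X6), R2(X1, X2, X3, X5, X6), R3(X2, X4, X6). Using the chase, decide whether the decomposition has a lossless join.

Chase test. Columns are X1, X2, X3, X4, X5, X6; row i has aⱼ where attribute j ∈ Ri, else bᵢⱼ.
Initial tableau (one row per fragment):
  row 1: a1 a2 b13 a4 b15 a6
  row 2: a1 a2 a3 b24 a5 a6
  row 3: b31 a2 b33 a4 b35 a6
Rows 1 and 2 agree on X1; apply X1→X4 and equate their X4 entries.
Rows 1 and 3 agree on X4; apply X4→X1, X2 and equate their X1, X2 entries.
Rows 1 and 2 agree on X1, X2; apply X1, X2→X5, X6 and equate their X5, X6 entries.
Rows 1 and 3 agree on X1, X2; apply X1, X2→X5, X6 and equate their X5, X6 entries.
Rows 1 and 2 agree on X1, X6; apply X1, X6→X2, X3 and equate their X2, X3 entries.
Rows 1 and 3 agree on X1, X6; apply X1, X6→X2, X3 and equate their X2, X3 entries.
Row 1 is now all distinguished symbols — the join is lossless.

Yes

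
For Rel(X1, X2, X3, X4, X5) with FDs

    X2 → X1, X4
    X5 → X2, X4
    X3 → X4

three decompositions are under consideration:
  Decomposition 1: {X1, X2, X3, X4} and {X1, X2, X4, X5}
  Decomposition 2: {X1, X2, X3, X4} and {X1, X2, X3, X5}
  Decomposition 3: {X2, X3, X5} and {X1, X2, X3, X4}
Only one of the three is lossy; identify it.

Decomposition 1

Decomposition 1: common = {X1, X2, X4}, closure = {X1, X2, X4} → lossy.
Decomposition 2: common = {X1, X2, X3}, closure = {X1, X2, X3, X4} → lossless.
Decomposition 3: common = {X2, X3}, closure = {X1, X2, X3, X4} → lossless.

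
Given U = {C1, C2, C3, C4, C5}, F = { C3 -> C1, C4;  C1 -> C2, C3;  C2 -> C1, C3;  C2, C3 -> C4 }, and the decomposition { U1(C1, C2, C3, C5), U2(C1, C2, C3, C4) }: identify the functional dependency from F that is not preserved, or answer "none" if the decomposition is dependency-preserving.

C3 → C1, C4 lies within U2.
C1 → C2, C3 lies within U1.
C2 → C1, C3 lies within U1.
C2, C3 → C4 lies within U2.
Every dependency is enforceable on the fragments, so the decomposition is dependency-preserving.

none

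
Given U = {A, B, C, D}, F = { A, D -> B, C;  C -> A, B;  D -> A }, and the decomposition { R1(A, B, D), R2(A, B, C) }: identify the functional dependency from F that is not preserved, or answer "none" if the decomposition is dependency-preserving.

Check A, D → B, C: no single fragment contains all of {A, B, C, D}, and the restricted closure of {A, D} across the fragments never reaches {B, C}.
C → A, B is preserved.
D → A is preserved.

A, D -> B, C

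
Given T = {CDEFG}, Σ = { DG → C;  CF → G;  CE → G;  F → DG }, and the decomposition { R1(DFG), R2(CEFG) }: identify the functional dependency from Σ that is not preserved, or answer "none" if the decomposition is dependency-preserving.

Check DG → C: no single fragment contains all of {CDG}, and the restricted closure of {DG} across the fragments never reaches {C}.
CF → G is preserved.
CE → G is preserved.
F → DG is preserved.

DG → C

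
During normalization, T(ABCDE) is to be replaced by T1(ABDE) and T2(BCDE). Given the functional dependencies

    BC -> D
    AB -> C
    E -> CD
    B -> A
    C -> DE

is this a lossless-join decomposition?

Yes

Common attributes: T1 ∩ T2 = {BDE}.
Closure of {BDE}: E → CD applies, adding C; B → A applies, adding A. So (BDE)⁺ = {ABCDE}.
This closure contains every attribute of T1, so T1 ∩ T2 → T1. The join is lossless.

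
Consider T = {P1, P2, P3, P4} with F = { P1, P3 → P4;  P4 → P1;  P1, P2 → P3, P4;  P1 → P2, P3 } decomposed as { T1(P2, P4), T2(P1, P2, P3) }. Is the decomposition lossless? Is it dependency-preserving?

lossy and not dependency-preserving

Lossless test: (P2)⁺ = {P2}, which is a superkey of neither fragment — lossy.
Dependency preservation: the restricted closure of {P1, P3} across the fragments never reaches {P4}, so P1, P3 → P4 cannot be enforced without a join — not preserved.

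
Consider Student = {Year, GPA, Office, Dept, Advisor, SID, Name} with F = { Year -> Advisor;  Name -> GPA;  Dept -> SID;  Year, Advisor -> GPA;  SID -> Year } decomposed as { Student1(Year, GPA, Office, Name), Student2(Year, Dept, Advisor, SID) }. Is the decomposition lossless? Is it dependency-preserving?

Lossless test: (Year)⁺ = {Year, GPA, Advisor}, which is a superkey of neither fragment — lossy.
Dependency preservation: Year, Advisor → GPA is not contained in any single fragment, but the restricted closure of its left-hand side across the fragments still reaches the right-hand side; the remaining FDs each lie inside some fragment. All dependencies are preserved.

lossy but dependency-preserving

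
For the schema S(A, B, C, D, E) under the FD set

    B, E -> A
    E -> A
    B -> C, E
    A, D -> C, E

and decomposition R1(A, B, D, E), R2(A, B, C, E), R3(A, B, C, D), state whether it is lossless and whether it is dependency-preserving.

Lossless test (chase): Rows 1 and 2 agree on B; apply B→C, E and equate their C, E entries. Rows 1 and 3 agree on B; apply B→C, E and equate their C, E entries. Row 1 is now all distinguished symbols — the join is lossless.
Dependency preservation: A, D → C, E is not contained in any single fragment, but the restricted closure of its left-hand side across the fragments still reaches the right-hand side; the remaining FDs each lie inside some fragment. All dependencies are preserved.

lossless and dependency-preserving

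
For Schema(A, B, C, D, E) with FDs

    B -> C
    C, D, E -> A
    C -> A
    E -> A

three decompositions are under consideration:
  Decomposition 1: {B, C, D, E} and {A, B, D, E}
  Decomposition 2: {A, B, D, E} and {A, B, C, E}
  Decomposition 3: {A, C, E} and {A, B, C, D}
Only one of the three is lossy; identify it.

Decomposition 3

Decomposition 1: common = {B, D, E}, closure = {A, B, C, D, E} → lossless.
Decomposition 2: common = {A, B, E}, closure = {A, B, C, E} → lossless.
Decomposition 3: common = {A, C}, closure = {A, C} → lossy.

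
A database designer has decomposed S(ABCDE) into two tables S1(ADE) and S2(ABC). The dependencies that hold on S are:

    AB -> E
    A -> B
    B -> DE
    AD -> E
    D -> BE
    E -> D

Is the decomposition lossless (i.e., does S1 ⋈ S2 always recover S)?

Common attributes: S1 ∩ S2 = {A}.
Closure of {A}: A → B applies, adding B; B → DE applies, adding DE. So (A)⁺ = {ABDE}.
This closure contains every attribute of S1, so S1 ∩ S2 → S1. The join is lossless.

Yes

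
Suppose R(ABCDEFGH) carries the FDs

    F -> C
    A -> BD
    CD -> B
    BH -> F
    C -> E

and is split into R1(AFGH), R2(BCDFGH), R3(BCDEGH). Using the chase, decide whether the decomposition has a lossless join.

No

Chase test. Columns are ABCDEFGH; row i has aⱼ where attribute j ∈ Ri, else bᵢⱼ.
Initial tableau (one row per fragment):
  row 1: a1 b12 b13 b14 b15 a6 a7 a8
  row 2: b21 a2 a3 a4 b25 a6 a7 a8
  row 3: b31 a2 a3 a4 a5 b36 a7 a8
Rows 1 and 2 agree on F; apply F→C and equate their C entries.
Rows 2 and 3 agree on BH; apply BH→F and equate their F entries.
Rows 1 and 2 agree on C; apply C→E and equate their E entries.
Rows 1 and 3 agree on C; apply C→E and equate their E entries.
No row becomes fully distinguished — the join is lossy.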